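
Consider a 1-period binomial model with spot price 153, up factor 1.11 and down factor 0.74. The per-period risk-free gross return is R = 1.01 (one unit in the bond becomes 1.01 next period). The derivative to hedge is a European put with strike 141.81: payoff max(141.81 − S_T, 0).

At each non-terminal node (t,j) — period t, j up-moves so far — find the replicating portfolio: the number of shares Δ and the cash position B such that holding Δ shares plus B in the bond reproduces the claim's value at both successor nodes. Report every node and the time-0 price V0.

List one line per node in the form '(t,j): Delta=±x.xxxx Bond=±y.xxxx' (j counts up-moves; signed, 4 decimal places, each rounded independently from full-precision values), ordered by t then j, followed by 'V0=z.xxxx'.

The replicating-portfolio and risk-neutral prices coincide; use p* = (1.01−0.74)/(1.11−0.74) = 0.7297 for the latter.
Terminal payoffs: V(1,0)=28.5900, V(1,1)=0.0000
(0,0): S=153.0000. Δ = (V_up−V_dn)/(S_up−S_dn) = (0.0000−28.5900)/(169.8300−113.2200) = -0.5050. V = [p*·0.0000 + (1−p*)·28.5900]/1.01 = 7.6505. B = V − Δ·S = 84.9208.
Self-financing check: at every node Δ·S+B equals the discounted successor values.

(0,0): Delta=-0.5050 Bond=84.9208
V0=7.6505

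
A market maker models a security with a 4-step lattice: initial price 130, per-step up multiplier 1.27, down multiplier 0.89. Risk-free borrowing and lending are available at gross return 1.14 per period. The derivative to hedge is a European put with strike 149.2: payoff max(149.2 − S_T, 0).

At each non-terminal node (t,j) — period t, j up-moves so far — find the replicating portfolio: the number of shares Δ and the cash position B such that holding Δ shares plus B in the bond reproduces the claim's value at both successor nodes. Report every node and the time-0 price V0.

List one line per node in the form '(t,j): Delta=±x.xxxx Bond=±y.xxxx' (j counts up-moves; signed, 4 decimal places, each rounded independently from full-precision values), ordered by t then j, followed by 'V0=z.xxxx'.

The replicating-portfolio and risk-neutral prices coincide; use p* = (1.14−0.89)/(1.27−0.89) = 0.6579 for the latter.
At expiry t=4: V(4,0)=67.6351, V(4,1)=32.8096, V(4,2)=0.0000, V(4,3)=0.0000, V(4,4)=0.0000
(3,0): S=91.6460. Δ = (V_up−V_dn)/(S_up−S_dn) = (32.8096−67.6351)/(116.3904−81.5649) = -1.0000. V = [p*·32.8096 + (1−p*)·67.6351]/1.14 = 39.2312. B = V − Δ·S = 130.8772.
(3,1): S=130.7757. Δ = (V_up−V_dn)/(S_up−S_dn) = (0.0000−32.8096)/(166.0852−116.3904) = -0.6602. V = [p*·0.0000 + (1−p*)·32.8096]/1.14 = 9.8459. B = V − Δ·S = 96.1870.
(3,2): S=186.6125. Δ = (V_up−V_dn)/(S_up−S_dn) = (0.0000−0.0000)/(236.9979−166.0852) = 0.0000. V = [p*·0.0000 + (1−p*)·0.0000]/1.14 = 0.0000. B = V − Δ·S = 0.0000.
(3,3): S=266.2898. Δ = (V_up−V_dn)/(S_up−S_dn) = (0.0000−0.0000)/(338.1880−236.9979) = 0.0000. V = [p*·0.0000 + (1−p*)·0.0000]/1.14 = 0.0000. B = V − Δ·S = 0.0000.
(2,0): S=102.9730. Δ = (V_up−V_dn)/(S_up−S_dn) = (9.8459−39.2312)/(130.7757−91.6460) = -0.7510. V = [p*·9.8459 + (1−p*)·39.2312]/1.14 = 17.4551. B = V − Δ·S = 94.7848.
(2,1): S=146.9390. Δ = (V_up−V_dn)/(S_up−S_dn) = (0.0000−9.8459)/(186.6125−130.7757) = -0.1763. V = [p*·0.0000 + (1−p*)·9.8459]/1.14 = 2.9547. B = V − Δ·S = 28.8650.
(2,2): S=209.6770. Δ = (V_up−V_dn)/(S_up−S_dn) = (0.0000−0.0000)/(266.2898−186.6125) = 0.0000. V = [p*·0.0000 + (1−p*)·0.0000]/1.14 = 0.0000. B = V − Δ·S = 0.0000.
(1,0): S=115.7000. Δ = (V_up−V_dn)/(S_up−S_dn) = (2.9547−17.4551)/(146.9390−102.9730) = -0.3298. V = [p*·2.9547 + (1−p*)·17.4551]/1.14 = 6.9433. B = V − Δ·S = 45.1022.
(1,1): S=165.1000. Δ = (V_up−V_dn)/(S_up−S_dn) = (0.0000−2.9547)/(209.6770−146.9390) = -0.0471. V = [p*·0.0000 + (1−p*)·2.9547]/1.14 = 0.8867. B = V − Δ·S = 8.6622.
(0,0): S=130.0000. Δ = (V_up−V_dn)/(S_up−S_dn) = (0.8867−6.9433)/(165.1000−115.7000) = -0.1226. V = [p*·0.8867 + (1−p*)·6.9433]/1.14 = 2.5953. B = V − Δ·S = 18.5338.
Self-financing check: at every node Δ·S+B equals the discounted successor values.

(0,0): Delta=-0.1226 Bond=18.5338
(1,0): Delta=-0.3298 Bond=45.1022
(1,1): Delta=-0.0471 Bond=8.6622
(2,0): Delta=-0.7510 Bond=94.7848
(2,1): Delta=-0.1763 Bond=28.8650
(2,2): Delta=0.0000 Bond=0.0000
(3,0): Delta=-1.0000 Bond=130.8772
(3,1): Delta=-0.6602 Bond=96.1870
(3,2): Delta=0.0000 Bond=0.0000
(3,3): Delta=0.0000 Bond=0.0000
V0=2.5953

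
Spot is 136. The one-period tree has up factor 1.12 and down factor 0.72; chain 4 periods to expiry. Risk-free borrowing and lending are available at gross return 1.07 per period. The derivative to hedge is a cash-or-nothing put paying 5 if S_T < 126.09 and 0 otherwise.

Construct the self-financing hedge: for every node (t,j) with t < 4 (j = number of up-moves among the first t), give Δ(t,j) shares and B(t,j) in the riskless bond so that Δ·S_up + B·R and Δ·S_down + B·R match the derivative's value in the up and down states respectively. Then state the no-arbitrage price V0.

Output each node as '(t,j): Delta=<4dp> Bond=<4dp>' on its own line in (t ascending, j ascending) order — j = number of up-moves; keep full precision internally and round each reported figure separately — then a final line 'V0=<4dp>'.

Under the risk-neutral measure, an up-move has probability p* = (R−d)/(u−d) = 0.8750 and values discount at R = 1.07.
Terminal values V(4,·): V(4,0)=5.0000, V(4,1)=5.0000, V(4,2)=5.0000, V(4,3)=0.0000, V(4,4)=0.0000
  t=3,j=0: stock 50.7617 → up 56.8531 (V=5.0000), down 36.5484 (V=5.0000). Price 4.6729; hedge Δ=0.0000, bond B=4.6729.
  t=3,j=1: stock 78.9627 → up 88.4382 (V=5.0000), down 56.8531 (V=5.0000). Price 4.6729; hedge Δ=0.0000, bond B=4.6729.
  t=3,j=2: stock 122.8308 → up 137.5705 (V=0.0000), down 88.4382 (V=5.0000). Price 0.5841; hedge Δ=-0.1018, bond B=13.0841.
  t=3,j=3: stock 191.0702 → up 213.9986 (V=0.0000), down 137.5705 (V=0.0000). Price 0.0000; hedge Δ=0.0000, bond B=0.0000.
  t=2,j=0: stock 70.5024 → up 78.9627 (V=4.6729), down 50.7617 (V=4.6729). Price 4.3672; hedge Δ=0.0000, bond B=4.3672.
  t=2,j=1: stock 109.6704 → up 122.8308 (V=0.5841), down 78.9627 (V=4.6729). Price 1.0236; hedge Δ=-0.0932, bond B=11.2455.
  t=2,j=2: stock 170.5984 → up 191.0702 (V=0.0000), down 122.8308 (V=0.5841). Price 0.0682; hedge Δ=-0.0086, bond B=1.5285.
  t=1,j=0: stock 97.9200 → up 109.6704 (V=1.0236), down 70.5024 (V=4.3672). Price 1.3472; hedge Δ=-0.0854, bond B=9.7063.
  t=1,j=1: stock 152.3200 → up 170.5984 (V=0.0682), down 109.6704 (V=1.0236). Price 0.1754; hedge Δ=-0.0157, bond B=2.5637.
  t=0,j=0: stock 136.0000 → up 152.3200 (V=0.1754), down 97.9200 (V=1.3472). Price 0.3008; hedge Δ=-0.0215, bond B=3.2304.
Root portfolio cost Δ·136+B reproduces V0=0.3008.

(0,0): Delta=-0.0215 Bond=3.2304
(1,0): Delta=-0.0854 Bond=9.7063
(1,1): Delta=-0.0157 Bond=2.5637
(2,0): Delta=0.0000 Bond=4.3672
(2,1): Delta=-0.0932 Bond=11.2455
(2,2): Delta=-0.0086 Bond=1.5285
(3,0): Delta=0.0000 Bond=4.6729
(3,1): Delta=0.0000 Bond=4.6729
(3,2): Delta=-0.1018 Bond=13.0841
(3,3): Delta=0.0000 Bond=0.0000
V0=0.3008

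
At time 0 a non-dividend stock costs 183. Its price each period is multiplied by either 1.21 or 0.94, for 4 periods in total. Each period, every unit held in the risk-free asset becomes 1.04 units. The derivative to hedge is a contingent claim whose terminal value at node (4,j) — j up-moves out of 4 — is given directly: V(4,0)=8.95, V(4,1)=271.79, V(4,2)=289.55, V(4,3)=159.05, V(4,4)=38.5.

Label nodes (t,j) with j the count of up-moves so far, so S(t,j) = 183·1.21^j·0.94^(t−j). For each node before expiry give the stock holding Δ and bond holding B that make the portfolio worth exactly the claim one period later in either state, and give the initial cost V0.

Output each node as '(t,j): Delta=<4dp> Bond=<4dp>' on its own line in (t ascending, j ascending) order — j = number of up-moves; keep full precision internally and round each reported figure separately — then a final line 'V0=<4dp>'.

(0,0): Delta=0.6026 Bond=75.6139
(1,0): Delta=1.8827 Bond=-141.5749
(1,1): Delta=-1.0881 Bond=453.0012
(2,0): Delta=3.7897 Bond=-455.5835
(2,1): Delta=-0.6356 Bond=376.9496
(2,2): Delta=-1.6856 Bond=631.2131
(3,0): Delta=6.4046 Bond=-871.2717
(3,1): Delta=0.3362 Bond=201.8835
(3,2): Delta=-1.9191 Bond=715.2724
(3,3): Delta=-1.3772 Bond=556.4833
V0=185.8872

Under the risk-neutral measure, an up-move has probability p* = (R−d)/(u−d) = 0.3704 and values discount at R = 1.04.
Terminal values V(4,·): V(4,0)=8.9500, V(4,1)=271.7900, V(4,2)=289.5500, V(4,3)=159.0500, V(4,4)=38.5000
(3,0): S=151.9969. Δ = (V_up−V_dn)/(S_up−S_dn) = (271.7900−8.9500)/(183.9162−142.8771) = 6.4046. V = [p*·271.7900 + (1−p*)·8.9500]/1.04 = 102.2098. B = V − Δ·S = -871.2717.
(3,1): S=195.6555. Δ = (V_up−V_dn)/(S_up−S_dn) = (289.5500−271.7900)/(236.7432−183.9162) = 0.3362. V = [p*·289.5500 + (1−p*)·271.7900]/1.04 = 267.6613. B = V − Δ·S = 201.8835.
(3,2): S=251.8545. Δ = (V_up−V_dn)/(S_up−S_dn) = (159.0500−289.5500)/(304.7439−236.7432) = -1.9191. V = [p*·159.0500 + (1−p*)·289.5500]/1.04 = 231.9391. B = V − Δ·S = 715.2724.
(3,3): S=324.1957. Δ = (V_up−V_dn)/(S_up−S_dn) = (38.5000−159.0500)/(392.2768−304.7439) = -1.3772. V = [p*·38.5000 + (1−p*)·159.0500]/1.04 = 110.0018. B = V − Δ·S = 556.4833.
(2,0): S=161.6988. Δ = (V_up−V_dn)/(S_up−S_dn) = (267.6613−102.2098)/(195.6555−151.9969) = 3.7897. V = [p*·267.6613 + (1−p*)·102.2098]/1.04 = 157.2001. B = V − Δ·S = -455.5835.
(2,1): S=208.1442. Δ = (V_up−V_dn)/(S_up−S_dn) = (231.9391−267.6613)/(251.8545−195.6555) = -0.6356. V = [p*·231.9391 + (1−p*)·267.6613]/1.04 = 244.6451. B = V − Δ·S = 376.9496.
(2,2): S=267.9303. Δ = (V_up−V_dn)/(S_up−S_dn) = (110.0018−231.9391)/(324.1957−251.8545) = -1.6856. V = [p*·110.0018 + (1−p*)·231.9391]/1.04 = 179.5934. B = V − Δ·S = 631.2131.
(1,0): S=172.0200. Δ = (V_up−V_dn)/(S_up−S_dn) = (244.6451−157.2001)/(208.1442−161.6988) = 1.8827. V = [p*·244.6451 + (1−p*)·157.2001]/1.04 = 182.2953. B = V − Δ·S = -141.5749.
(1,1): S=221.4300. Δ = (V_up−V_dn)/(S_up−S_dn) = (179.5934−244.6451)/(267.9303−208.1442) = -1.0881. V = [p*·179.5934 + (1−p*)·244.6451]/1.04 = 212.0691. B = V − Δ·S = 453.0012.
(0,0): S=183.0000. Δ = (V_up−V_dn)/(S_up−S_dn) = (212.0691−182.2953)/(221.4300−172.0200) = 0.6026. V = [p*·212.0691 + (1−p*)·182.2953]/1.04 = 185.8872. B = V − Δ·S = 75.6139.
The time-0 hedge costs 185.8872, which is the no-arbitrage price.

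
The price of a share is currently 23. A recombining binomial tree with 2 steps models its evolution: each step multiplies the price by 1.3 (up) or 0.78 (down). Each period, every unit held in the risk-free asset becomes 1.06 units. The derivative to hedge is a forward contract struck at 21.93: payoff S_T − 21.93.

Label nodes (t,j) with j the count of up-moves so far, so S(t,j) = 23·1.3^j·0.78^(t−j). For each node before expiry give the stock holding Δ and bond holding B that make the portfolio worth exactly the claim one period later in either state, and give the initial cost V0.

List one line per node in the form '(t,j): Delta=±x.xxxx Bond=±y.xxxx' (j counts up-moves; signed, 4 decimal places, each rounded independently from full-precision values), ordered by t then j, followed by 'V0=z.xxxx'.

(0,0): Delta=1.0000 Bond=-19.5176
(1,0): Delta=1.0000 Bond=-20.6887
(1,1): Delta=1.0000 Bond=-20.6887
V0=3.4824

Risk-neutral probability p* = (R−d)/(u−d) = (1.06−0.78)/(1.3−0.78) = 0.5385.
Terminal values V(2,·): V(2,0)=-7.9368, V(2,1)=1.3920, V(2,2)=16.9400
(1,0): S=17.9400. Δ = (V_up−V_dn)/(S_up−S_dn) = (1.3920−-7.9368)/(23.3220−13.9932) = 1.0000. V = [p*·1.3920 + (1−p*)·-7.9368]/1.06 = -2.7487. B = V − Δ·S = -20.6887.
(1,1): S=29.9000. Δ = (V_up−V_dn)/(S_up−S_dn) = (16.9400−1.3920)/(38.8700−23.3220) = 1.0000. V = [p*·16.9400 + (1−p*)·1.3920]/1.06 = 9.2113. B = V − Δ·S = -20.6887.
(0,0): S=23.0000. Δ = (V_up−V_dn)/(S_up−S_dn) = (9.2113−-2.7487)/(29.9000−17.9400) = 1.0000. V = [p*·9.2113 + (1−p*)·-2.7487]/1.06 = 3.4824. B = V − Δ·S = -19.5176.
Root portfolio cost Δ·23+B reproduces V0=3.4824.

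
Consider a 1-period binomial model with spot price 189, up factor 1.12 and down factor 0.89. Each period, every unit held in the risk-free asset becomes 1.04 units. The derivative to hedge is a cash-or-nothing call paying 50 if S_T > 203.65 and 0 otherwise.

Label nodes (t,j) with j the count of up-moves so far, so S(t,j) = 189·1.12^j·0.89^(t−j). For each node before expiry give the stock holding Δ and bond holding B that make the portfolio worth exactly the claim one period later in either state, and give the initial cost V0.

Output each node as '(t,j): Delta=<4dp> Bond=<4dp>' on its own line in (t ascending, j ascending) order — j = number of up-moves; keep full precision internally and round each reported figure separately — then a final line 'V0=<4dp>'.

The replicating-portfolio and risk-neutral prices coincide; use p* = (1.04−0.89)/(1.12−0.89) = 0.6522 for the latter.
Terminal values V(1,·): V(1,0)=0.0000, V(1,1)=50.0000
(0,0): S=189.0000. Δ = (V_up−V_dn)/(S_up−S_dn) = (50.0000−0.0000)/(211.6800−168.2100) = 1.1502. V = [p*·50.0000 + (1−p*)·0.0000]/1.04 = 31.3545. B = V − Δ·S = -186.0368.
Check: Δ(0,0)·S0 + B(0,0) = 31.3545 = V0.

(0,0): Delta=1.1502 Bond=-186.0368
V0=31.3545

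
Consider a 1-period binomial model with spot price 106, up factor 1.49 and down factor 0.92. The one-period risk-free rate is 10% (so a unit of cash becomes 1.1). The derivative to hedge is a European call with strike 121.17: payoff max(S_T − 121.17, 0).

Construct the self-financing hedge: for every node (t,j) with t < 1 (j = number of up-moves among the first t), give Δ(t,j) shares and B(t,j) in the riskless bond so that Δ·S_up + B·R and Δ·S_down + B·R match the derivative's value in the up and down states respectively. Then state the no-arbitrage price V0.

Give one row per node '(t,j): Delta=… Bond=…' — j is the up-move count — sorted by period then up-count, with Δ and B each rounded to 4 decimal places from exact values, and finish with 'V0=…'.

Under the risk-neutral measure, an up-move has probability p* = (R−d)/(u−d) = 0.3158 and values discount at R = 1.1.
Terminal values V(1,·): V(1,0)=0.0000, V(1,1)=36.7700
  t=0,j=0: stock 106.0000 → up 157.9400 (V=36.7700), down 97.5200 (V=0.0000). Price 10.5560; hedge Δ=0.6086, bond B=-53.9528.
Each (Δ,B) replicates both successor values, so the strategy is self-financing and V0 is arbitrage-free.

(0,0): Delta=0.6086 Bond=-53.9528
V0=10.5560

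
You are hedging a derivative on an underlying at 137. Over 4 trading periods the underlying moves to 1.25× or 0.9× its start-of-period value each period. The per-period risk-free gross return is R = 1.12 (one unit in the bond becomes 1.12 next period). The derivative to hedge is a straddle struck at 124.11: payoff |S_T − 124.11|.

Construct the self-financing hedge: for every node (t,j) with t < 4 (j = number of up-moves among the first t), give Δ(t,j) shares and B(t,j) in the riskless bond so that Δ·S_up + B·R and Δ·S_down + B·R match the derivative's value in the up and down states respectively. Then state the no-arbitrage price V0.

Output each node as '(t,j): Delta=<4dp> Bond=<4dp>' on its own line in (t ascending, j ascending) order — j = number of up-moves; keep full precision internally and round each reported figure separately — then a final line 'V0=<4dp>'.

(0,0): Delta=0.9479 Bond=-70.9133
(1,0): Delta=0.8256 Bond=-64.3340
(1,1): Delta=1.0000 Bond=-88.3390
(2,0): Delta=0.4155 Bond=-26.5552
(2,1): Delta=1.0000 Bond=-98.9397
(2,2): Delta=1.0000 Bond=-98.9397
(3,0): Delta=-0.9582 Bond=107.4547
(3,1): Delta=1.0000 Bond=-110.8125
(3,2): Delta=1.0000 Bond=-110.8125
(3,3): Delta=1.0000 Bond=-110.8125
V0=58.9538

Since d<R<u, set p* = (R−d)/(u−d) = 0.6286; price each node as the discounted p*-expectation of its children.
Payoff layer (t=4): V(4,0)=34.2243, V(4,1)=0.7313, V(4,2)=49.2806, V(4,3)=116.7103, V(4,4)=210.3627
Node (3,0) S=99.8730: V=(p*·0.7313+(1−p*)·34.2243)/1.12=11.7603; Δ=(0.7313−34.2243)/(124.8413−89.8857)=-0.9582; B=V−Δ·S=107.4547
Node (3,1) S=138.7125: V=(p*·49.2806+(1−p*)·0.7313)/1.12=27.9000; Δ=(49.2806−0.7313)/(173.3906−124.8413)=1.0000; B=V−Δ·S=-110.8125
Node (3,2) S=192.6562: V=(p*·116.7103+(1−p*)·49.2806)/1.12=81.8438; Δ=(116.7103−49.2806)/(240.8203−173.3906)=1.0000; B=V−Δ·S=-110.8125
Node (3,3) S=267.5781: V=(p*·210.3627+(1−p*)·116.7103)/1.12=156.7656; Δ=(210.3627−116.7103)/(334.4727−240.8203)=1.0000; B=V−Δ·S=-110.8125
Node (2,0) S=110.9700: V=(p*·27.9000+(1−p*)·11.7603)/1.12=19.5583; Δ=(27.9000−11.7603)/(138.7125−99.8730)=0.4155; B=V−Δ·S=-26.5552
Node (2,1) S=154.1250: V=(p*·81.8438+(1−p*)·27.9000)/1.12=55.1853; Δ=(81.8438−27.9000)/(192.6562−138.7125)=1.0000; B=V−Δ·S=-98.9397
Node (2,2) S=214.0625: V=(p*·156.7656+(1−p*)·81.8438)/1.12=115.1228; Δ=(156.7656−81.8438)/(267.5781−192.6562)=1.0000; B=V−Δ·S=-98.9397
Node (1,0) S=123.3000: V=(p*·55.1853+(1−p*)·19.5583)/1.12=37.4575; Δ=(55.1853−19.5583)/(154.1250−110.9700)=0.8256; B=V−Δ·S=-64.3340
Node (1,1) S=171.2500: V=(p*·115.1228+(1−p*)·55.1853)/1.12=82.9110; Δ=(115.1228−55.1853)/(214.0625−154.1250)=1.0000; B=V−Δ·S=-88.3390
Node (0,0) S=137.0000: V=(p*·82.9110+(1−p*)·37.4575)/1.12=58.9538; Δ=(82.9110−37.4575)/(171.2500−123.3000)=0.9479; B=V−Δ·S=-70.9133
Root portfolio cost Δ·137+B reproduces V0=58.9538.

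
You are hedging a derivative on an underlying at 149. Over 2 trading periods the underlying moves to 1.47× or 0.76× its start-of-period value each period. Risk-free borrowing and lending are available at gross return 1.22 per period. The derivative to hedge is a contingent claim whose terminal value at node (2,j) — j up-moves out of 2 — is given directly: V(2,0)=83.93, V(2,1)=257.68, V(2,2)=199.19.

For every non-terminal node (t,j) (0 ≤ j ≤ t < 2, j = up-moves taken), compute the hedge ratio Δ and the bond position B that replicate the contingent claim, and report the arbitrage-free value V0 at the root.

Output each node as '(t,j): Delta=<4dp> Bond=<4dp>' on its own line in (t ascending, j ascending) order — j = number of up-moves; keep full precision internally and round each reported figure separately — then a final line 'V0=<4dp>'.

(0,0): Delta=0.1804 Bond=115.2755
(1,0): Delta=2.1611 Bond=-83.6524
(1,1): Delta=-0.3761 Bond=262.5320
V0=142.1568

Since d<R<u, set p* = (R−d)/(u−d) = 0.6479; price each node as the discounted p*-expectation of its children.
At expiry t=2: V(2,0)=83.9300, V(2,1)=257.6800, V(2,2)=199.1900
(1,0): S=113.2400. Δ = (V_up−V_dn)/(S_up−S_dn) = (257.6800−83.9300)/(166.4628−86.0624) = 2.1611. V = [p*·257.6800 + (1−p*)·83.9300]/1.22 = 161.0659. B = V − Δ·S = -83.6524.
(1,1): S=219.0300. Δ = (V_up−V_dn)/(S_up−S_dn) = (199.1900−257.6800)/(321.9741−166.4628) = -0.3761. V = [p*·199.1900 + (1−p*)·257.6800]/1.22 = 180.1517. B = V − Δ·S = 262.5320.
(0,0): S=149.0000. Δ = (V_up−V_dn)/(S_up−S_dn) = (180.1517−161.0659)/(219.0300−113.2400) = 0.1804. V = [p*·180.1517 + (1−p*)·161.0659]/1.22 = 142.1568. B = V − Δ·S = 115.2755.
The time-0 hedge costs 142.1568, which is the no-arbitrage price.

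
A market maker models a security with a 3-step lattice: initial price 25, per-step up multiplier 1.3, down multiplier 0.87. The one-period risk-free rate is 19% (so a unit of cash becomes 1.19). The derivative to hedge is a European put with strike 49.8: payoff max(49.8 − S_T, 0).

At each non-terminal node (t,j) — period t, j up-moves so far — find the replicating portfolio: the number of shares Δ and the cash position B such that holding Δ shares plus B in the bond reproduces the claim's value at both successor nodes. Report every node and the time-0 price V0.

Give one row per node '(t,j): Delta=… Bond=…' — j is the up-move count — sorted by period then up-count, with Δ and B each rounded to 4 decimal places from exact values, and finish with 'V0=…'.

The replicating-portfolio and risk-neutral prices coincide; use p* = (1.19−0.87)/(1.3−0.87) = 0.7442 for the latter.
Payoff layer (t=3): V(3,0)=33.3374, V(3,1)=25.2007, V(3,2)=13.0425, V(3,3)=0.0000
Node (2,0) S=18.9225: V=(p*·25.2007+(1−p*)·33.3374)/1.19=22.9262; Δ=(25.2007−33.3374)/(24.5993−16.4626)=-1.0000; B=V−Δ·S=41.8487
Node (2,1) S=28.2750: V=(p*·13.0425+(1−p*)·25.2007)/1.19=13.5737; Δ=(13.0425−25.2007)/(36.7575−24.5992)=-1.0000; B=V−Δ·S=41.8487
Node (2,2) S=42.2500: V=(p*·0.0000+(1−p*)·13.0425)/1.19=2.8037; Δ=(0.0000−13.0425)/(54.9250−36.7575)=-0.7179; B=V−Δ·S=33.1351
Node (1,0) S=21.7500: V=(p*·13.5737+(1−p*)·22.9262)/1.19=13.4170; Δ=(13.5737−22.9262)/(28.2750−18.9225)=-1.0000; B=V−Δ·S=35.1670
Node (1,1) S=32.5000: V=(p*·2.8037+(1−p*)·13.5737)/1.19=4.6713; Δ=(2.8037−13.5737)/(42.2500−28.2750)=-0.7707; B=V−Δ·S=29.7178
Node (0,0) S=25.0000: V=(p*·4.6713+(1−p*)·13.4170)/1.19=5.8055; Δ=(4.6713−13.4170)/(32.5000−21.7500)=-0.8136; B=V−Δ·S=26.1444
Self-financing check: at every node Δ·S+B equals the discounted successor values.

(0,0): Delta=-0.8136 Bond=26.1444
(1,0): Delta=-1.0000 Bond=35.1670
(1,1): Delta=-0.7707 Bond=29.7178
(2,0): Delta=-1.0000 Bond=41.8487
(2,1): Delta=-1.0000 Bond=41.8487
(2,2): Delta=-0.7179 Bond=33.1351
V0=5.8055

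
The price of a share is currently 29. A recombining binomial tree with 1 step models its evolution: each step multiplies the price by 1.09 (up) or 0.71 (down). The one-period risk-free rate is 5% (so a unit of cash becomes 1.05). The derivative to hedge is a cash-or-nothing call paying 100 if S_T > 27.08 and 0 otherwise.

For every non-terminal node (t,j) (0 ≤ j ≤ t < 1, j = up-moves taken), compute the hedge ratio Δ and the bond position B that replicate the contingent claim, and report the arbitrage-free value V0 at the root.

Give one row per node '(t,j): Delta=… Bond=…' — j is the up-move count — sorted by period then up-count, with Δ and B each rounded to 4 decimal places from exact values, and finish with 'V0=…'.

No-arbitrage ⇒ martingale measure with p* = (R−d)/(u−d) = 0.8947.
Payoff layer (t=1): V(1,0)=0.0000, V(1,1)=100.0000
  t=0,j=0: stock 29.0000 → up 31.6100 (V=100.0000), down 20.5900 (V=0.0000). Price 85.2130; hedge Δ=9.0744, bond B=-177.9449.
Self-financing check: at every node Δ·S+B equals the discounted successor values.

(0,0): Delta=9.0744 Bond=-177.9449
V0=85.2130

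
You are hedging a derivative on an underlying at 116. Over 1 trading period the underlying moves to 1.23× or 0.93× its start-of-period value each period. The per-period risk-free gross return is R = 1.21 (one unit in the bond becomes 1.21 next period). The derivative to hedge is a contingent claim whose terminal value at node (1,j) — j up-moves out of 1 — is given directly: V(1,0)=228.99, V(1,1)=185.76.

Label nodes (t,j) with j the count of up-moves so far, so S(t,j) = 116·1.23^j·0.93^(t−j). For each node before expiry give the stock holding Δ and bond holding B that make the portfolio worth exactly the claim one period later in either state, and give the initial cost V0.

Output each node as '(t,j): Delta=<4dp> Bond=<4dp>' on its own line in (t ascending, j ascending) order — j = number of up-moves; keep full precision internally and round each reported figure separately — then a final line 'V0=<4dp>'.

(0,0): Delta=-1.2422 Bond=300.0025
V0=155.9025

Risk-neutral probability p* = (R−d)/(u−d) = (1.21−0.93)/(1.23−0.93) = 0.9333.
Payoff layer (t=1): V(1,0)=228.9900, V(1,1)=185.7600
  t=0,j=0: stock 116.0000 → up 142.6800 (V=185.7600), down 107.8800 (V=228.9900). Price 155.9025; hedge Δ=-1.2422, bond B=300.0025.
Self-financing check: at every node Δ·S+B equals the discounted successor values.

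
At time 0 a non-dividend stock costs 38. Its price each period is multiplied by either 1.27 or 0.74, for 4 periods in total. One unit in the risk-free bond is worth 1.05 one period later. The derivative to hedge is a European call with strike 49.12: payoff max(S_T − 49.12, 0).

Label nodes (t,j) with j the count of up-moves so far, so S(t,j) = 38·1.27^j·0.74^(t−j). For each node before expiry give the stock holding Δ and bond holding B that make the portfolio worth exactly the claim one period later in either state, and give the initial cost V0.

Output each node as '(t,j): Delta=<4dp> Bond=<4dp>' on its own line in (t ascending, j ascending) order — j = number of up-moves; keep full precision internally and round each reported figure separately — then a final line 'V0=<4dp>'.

(0,0): Delta=0.5090 Bond=-12.2366
(1,0): Delta=0.1766 Bond=-3.4993
(1,1): Delta=0.6465 Bond=-19.4833
(2,0): Delta=0.0000 Bond=0.0000
(2,1): Delta=0.2496 Bond=-6.2818
(2,2): Delta=0.8107 Bond=-30.5175
(3,0): Delta=0.0000 Bond=0.0000
(3,1): Delta=0.0000 Bond=0.0000
(3,2): Delta=0.3528 Bond=-11.2769
(3,3): Delta=1.0000 Bond=-46.7810
V0=7.1071

Under the risk-neutral measure, an up-move has probability p* = (R−d)/(u−d) = 0.5849 and values discount at R = 1.05.
At expiry t=4: V(4,0)=0.0000, V(4,1)=0.0000, V(4,2)=0.0000, V(4,3)=8.4805, V(4,4)=49.7350
(3,0): S=15.3985. Δ = (V_up−V_dn)/(S_up−S_dn) = (0.0000−0.0000)/(19.5561−11.3949) = 0.0000. V = [p*·0.0000 + (1−p*)·0.0000]/1.05 = 0.0000. B = V − Δ·S = 0.0000.
(3,1): S=26.4272. Δ = (V_up−V_dn)/(S_up−S_dn) = (0.0000−0.0000)/(33.5625−19.5561) = 0.0000. V = [p*·0.0000 + (1−p*)·0.0000]/1.05 = 0.0000. B = V − Δ·S = 0.0000.
(3,2): S=45.3547. Δ = (V_up−V_dn)/(S_up−S_dn) = (8.4805−0.0000)/(57.6005−33.5625) = 0.3528. V = [p*·8.4805 + (1−p*)·0.0000]/1.05 = 4.7241. B = V − Δ·S = -11.2769.
(3,3): S=77.8386. Δ = (V_up−V_dn)/(S_up−S_dn) = (49.7350−8.4805)/(98.8550−57.6005) = 1.0000. V = [p*·49.7350 + (1−p*)·8.4805]/1.05 = 31.0576. B = V − Δ·S = -46.7810.
(2,0): S=20.8088. Δ = (V_up−V_dn)/(S_up−S_dn) = (0.0000−0.0000)/(26.4272−15.3985) = 0.0000. V = [p*·0.0000 + (1−p*)·0.0000]/1.05 = 0.0000. B = V − Δ·S = 0.0000.
(2,1): S=35.7124. Δ = (V_up−V_dn)/(S_up−S_dn) = (4.7241−0.0000)/(45.3547−26.4272) = 0.2496. V = [p*·4.7241 + (1−p*)·0.0000]/1.05 = 2.6316. B = V − Δ·S = -6.2818.
(2,2): S=61.2902. Δ = (V_up−V_dn)/(S_up−S_dn) = (31.0576−4.7241)/(77.8386−45.3547) = 0.8107. V = [p*·31.0576 + (1−p*)·4.7241]/1.05 = 19.1683. B = V − Δ·S = -30.5175.
(1,0): S=28.1200. Δ = (V_up−V_dn)/(S_up−S_dn) = (2.6316−0.0000)/(35.7124−20.8088) = 0.1766. V = [p*·2.6316 + (1−p*)·0.0000]/1.05 = 1.4659. B = V − Δ·S = -3.4993.
(1,1): S=48.2600. Δ = (V_up−V_dn)/(S_up−S_dn) = (19.1683−2.6316)/(61.2902−35.7124) = 0.6465. V = [p*·19.1683 + (1−p*)·2.6316]/1.05 = 11.7181. B = V − Δ·S = -19.4833.
(0,0): S=38.0000. Δ = (V_up−V_dn)/(S_up−S_dn) = (11.7181−1.4659)/(48.2600−28.1200) = 0.5090. V = [p*·11.7181 + (1−p*)·1.4659]/1.05 = 7.1071. B = V − Δ·S = -12.2366.
Root portfolio cost Δ·38+B reproduces V0=7.1071.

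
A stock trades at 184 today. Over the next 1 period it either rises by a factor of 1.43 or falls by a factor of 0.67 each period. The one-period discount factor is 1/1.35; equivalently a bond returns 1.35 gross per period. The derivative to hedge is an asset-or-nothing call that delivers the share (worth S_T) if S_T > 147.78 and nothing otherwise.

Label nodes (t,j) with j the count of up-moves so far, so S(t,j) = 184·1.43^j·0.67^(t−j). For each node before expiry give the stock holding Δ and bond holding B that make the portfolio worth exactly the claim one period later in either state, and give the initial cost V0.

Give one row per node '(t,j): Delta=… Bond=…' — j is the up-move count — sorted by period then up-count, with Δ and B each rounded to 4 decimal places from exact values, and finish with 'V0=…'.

The replicating-portfolio and risk-neutral prices coincide; use p* = (1.35−0.67)/(1.43−0.67) = 0.8947 for the latter.
Terminal values V(1,·): V(1,0)=0.0000, V(1,1)=263.1200
  t=0,j=0: stock 184.0000 → up 263.1200 (V=263.1200), down 123.2800 (V=0.0000). Price 174.3875; hedge Δ=1.8816, bond B=-171.8230.
Each (Δ,B) replicates both successor values, so the strategy is self-financing and V0 is arbitrage-free.

(0,0): Delta=1.8816 Bond=-171.8230
V0=174.3875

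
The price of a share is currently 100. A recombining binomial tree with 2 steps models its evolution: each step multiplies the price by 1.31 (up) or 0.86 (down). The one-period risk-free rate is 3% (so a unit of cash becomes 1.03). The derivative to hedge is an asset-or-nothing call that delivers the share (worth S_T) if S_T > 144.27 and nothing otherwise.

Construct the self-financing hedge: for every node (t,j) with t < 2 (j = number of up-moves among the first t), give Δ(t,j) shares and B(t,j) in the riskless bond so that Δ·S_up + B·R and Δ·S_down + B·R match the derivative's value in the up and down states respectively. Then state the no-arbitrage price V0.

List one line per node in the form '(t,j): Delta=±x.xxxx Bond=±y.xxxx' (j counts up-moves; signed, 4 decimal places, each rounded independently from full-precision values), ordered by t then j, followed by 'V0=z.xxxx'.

Under the risk-neutral measure, an up-move has probability p* = (R−d)/(u−d) = 0.3778 and values discount at R = 1.03.
Payoff layer (t=2): V(2,0)=0.0000, V(2,1)=0.0000, V(2,2)=171.6100
(1,0): S=86.0000. Δ = (V_up−V_dn)/(S_up−S_dn) = (0.0000−0.0000)/(112.6600−73.9600) = 0.0000. V = [p*·0.0000 + (1−p*)·0.0000]/1.03 = 0.0000. B = V − Δ·S = 0.0000.
(1,1): S=131.0000. Δ = (V_up−V_dn)/(S_up−S_dn) = (171.6100−0.0000)/(171.6100−112.6600) = 2.9111. V = [p*·171.6100 + (1−p*)·0.0000]/1.03 = 62.9422. B = V − Δ·S = -318.4134.
(0,0): S=100.0000. Δ = (V_up−V_dn)/(S_up−S_dn) = (62.9422−0.0000)/(131.0000−86.0000) = 1.3987. V = [p*·62.9422 + (1−p*)·0.0000]/1.03 = 23.0856. B = V − Δ·S = -116.7859.
Check: Δ(0,0)·S0 + B(0,0) = 23.0856 = V0.

(0,0): Delta=1.3987 Bond=-116.7859
(1,0): Delta=0.0000 Bond=0.0000
(1,1): Delta=2.9111 Bond=-318.4134
V0=23.0856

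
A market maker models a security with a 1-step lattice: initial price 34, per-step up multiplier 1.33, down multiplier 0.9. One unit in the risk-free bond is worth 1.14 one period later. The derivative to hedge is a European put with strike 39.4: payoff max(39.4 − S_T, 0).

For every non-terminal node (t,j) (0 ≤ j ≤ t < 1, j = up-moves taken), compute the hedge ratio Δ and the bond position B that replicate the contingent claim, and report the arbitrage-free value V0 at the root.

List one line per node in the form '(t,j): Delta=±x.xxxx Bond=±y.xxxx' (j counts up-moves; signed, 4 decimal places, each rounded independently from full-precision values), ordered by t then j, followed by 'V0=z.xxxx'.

Since d<R<u, set p* = (R−d)/(u−d) = 0.5581; price each node as the discounted p*-expectation of its children.
Payoff layer (t=1): V(1,0)=8.8000, V(1,1)=0.0000
(0,0): S=34.0000. Δ = (V_up−V_dn)/(S_up−S_dn) = (0.0000−8.8000)/(45.2200−30.6000) = -0.6019. V = [p*·0.0000 + (1−p*)·8.8000]/1.14 = 3.4109. B = V − Δ·S = 23.8760.
Self-financing check: at every node Δ·S+B equals the discounted successor values.

(0,0): Delta=-0.6019 Bond=23.8760
V0=3.4109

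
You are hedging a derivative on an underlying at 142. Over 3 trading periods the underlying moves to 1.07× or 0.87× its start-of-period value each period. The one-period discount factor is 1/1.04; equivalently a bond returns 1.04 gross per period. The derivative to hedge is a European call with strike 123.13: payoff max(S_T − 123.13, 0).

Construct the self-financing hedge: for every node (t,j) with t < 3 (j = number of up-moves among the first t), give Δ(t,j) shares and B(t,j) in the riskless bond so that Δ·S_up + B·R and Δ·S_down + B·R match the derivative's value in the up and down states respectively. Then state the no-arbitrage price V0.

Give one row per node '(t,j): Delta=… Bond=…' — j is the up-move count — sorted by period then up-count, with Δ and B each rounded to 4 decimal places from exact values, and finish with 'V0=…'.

(0,0): Delta=0.9168 Bond=-97.1432
(1,0): Delta=0.6057 Bond=-62.5968
(1,1): Delta=0.9614 Bond=-107.8110
(2,0): Delta=0.0000 Bond=0.0000
(2,1): Delta=0.6926 Bond=-76.5891
(2,2): Delta=1.0000 Bond=-118.3942
V0=33.0413

Risk-neutral probability p* = (R−d)/(u−d) = (1.04−0.87)/(1.07−0.87) = 0.8500.
At expiry t=3: V(3,0)=0.0000, V(3,1)=0.0000, V(3,2)=18.3109, V(3,3)=50.8261
  t=2,j=0: stock 107.4798 → up 115.0034 (V=0.0000), down 93.5074 (V=0.0000). Price 0.0000; hedge Δ=0.0000, bond B=0.0000.
  t=2,j=1: stock 132.1878 → up 141.4409 (V=18.3109), down 115.0034 (V=0.0000). Price 14.9657; hedge Δ=0.6926, bond B=-76.5891.
  t=2,j=2: stock 162.5758 → up 173.9561 (V=50.8261), down 141.4409 (V=18.3109). Price 44.1816; hedge Δ=1.0000, bond B=-118.3942.
  t=1,j=0: stock 123.5400 → up 132.1878 (V=14.9657), down 107.4798 (V=0.0000). Price 12.2316; hedge Δ=0.6057, bond B=-62.5968.
  t=1,j=1: stock 151.9400 → up 162.5758 (V=44.1816), down 132.1878 (V=14.9657). Price 38.2684; hedge Δ=0.9614, bond B=-107.8110.
  t=0,j=0: stock 142.0000 → up 151.9400 (V=38.2684), down 123.5400 (V=12.2316). Price 33.0413; hedge Δ=0.9168, bond B=-97.1432.
The time-0 hedge costs 33.0413, which is the no-arbitrage price.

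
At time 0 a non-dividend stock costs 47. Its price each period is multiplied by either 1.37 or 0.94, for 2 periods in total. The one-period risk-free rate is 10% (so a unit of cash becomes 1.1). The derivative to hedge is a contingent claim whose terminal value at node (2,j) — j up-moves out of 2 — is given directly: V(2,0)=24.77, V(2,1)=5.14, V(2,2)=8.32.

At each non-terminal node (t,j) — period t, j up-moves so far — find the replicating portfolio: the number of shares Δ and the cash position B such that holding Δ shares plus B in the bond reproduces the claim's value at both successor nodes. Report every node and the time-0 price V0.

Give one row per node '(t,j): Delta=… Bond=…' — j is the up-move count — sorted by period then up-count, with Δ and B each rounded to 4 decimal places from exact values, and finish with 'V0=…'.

(0,0): Delta=-0.5012 Bond=34.5653
(1,0): Delta=-1.0333 Bond=61.5292
(1,1): Delta=0.1149 Bond=-1.6469
V0=11.0081

Under the risk-neutral measure, an up-move has probability p* = (R−d)/(u−d) = 0.3721 and values discount at R = 1.1.
Terminal payoffs: V(2,0)=24.7700, V(2,1)=5.1400, V(2,2)=8.3200
(1,0): S=44.1800. Δ = (V_up−V_dn)/(S_up−S_dn) = (5.1400−24.7700)/(60.5266−41.5292) = -1.0333. V = [p*·5.1400 + (1−p*)·24.7700]/1.1 = 15.8780. B = V − Δ·S = 61.5292.
(1,1): S=64.3900. Δ = (V_up−V_dn)/(S_up−S_dn) = (8.3200−5.1400)/(88.2143−60.5266) = 0.1149. V = [p*·8.3200 + (1−p*)·5.1400]/1.1 = 5.7484. B = V − Δ·S = -1.6469.
(0,0): S=47.0000. Δ = (V_up−V_dn)/(S_up−S_dn) = (5.7484−15.8780)/(64.3900−44.1800) = -0.5012. V = [p*·5.7484 + (1−p*)·15.8780]/1.1 = 11.0081. B = V − Δ·S = 34.5653.
Self-financing check: at every node Δ·S+B equals the discounted successor values.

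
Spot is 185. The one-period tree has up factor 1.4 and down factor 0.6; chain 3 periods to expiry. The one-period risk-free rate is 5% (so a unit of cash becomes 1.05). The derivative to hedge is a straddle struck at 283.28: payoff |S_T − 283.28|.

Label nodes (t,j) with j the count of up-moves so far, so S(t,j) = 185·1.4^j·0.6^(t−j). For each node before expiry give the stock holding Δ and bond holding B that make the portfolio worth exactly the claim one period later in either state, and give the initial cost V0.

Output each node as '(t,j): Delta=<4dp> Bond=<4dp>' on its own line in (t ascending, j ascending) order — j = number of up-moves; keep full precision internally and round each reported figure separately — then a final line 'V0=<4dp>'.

Since d<R<u, set p* = (R−d)/(u−d) = 0.5625; price each node as the discounted p*-expectation of its children.
Terminal values V(3,·): V(3,0)=243.3200, V(3,1)=190.0400, V(3,2)=65.7200, V(3,3)=224.3600
Node (2,0) S=66.6000: V=(p*·190.0400+(1−p*)·243.3200)/1.05=203.1905; Δ=(190.0400−243.3200)/(93.2400−39.9600)=-1.0000; B=V−Δ·S=269.7905
Node (2,1) S=155.4000: V=(p*·65.7200+(1−p*)·190.0400)/1.05=114.3905; Δ=(65.7200−190.0400)/(217.5600−93.2400)=-1.0000; B=V−Δ·S=269.7905
Node (2,2) S=362.6000: V=(p*·224.3600+(1−p*)·65.7200)/1.05=147.5762; Δ=(224.3600−65.7200)/(507.6400−217.5600)=0.5469; B=V−Δ·S=-50.7238
Node (1,0) S=111.0000: V=(p*·114.3905+(1−p*)·203.1905)/1.05=145.9433; Δ=(114.3905−203.1905)/(155.4000−66.6000)=-1.0000; B=V−Δ·S=256.9433
Node (1,1) S=259.0000: V=(p*·147.5762+(1−p*)·114.3905)/1.05=126.7214; Δ=(147.5762−114.3905)/(362.6000−155.4000)=0.1602; B=V−Δ·S=85.2392
Node (0,0) S=185.0000: V=(p*·126.7214+(1−p*)·145.9433)/1.05=128.6962; Δ=(126.7214−145.9433)/(259.0000−111.0000)=-0.1299; B=V−Δ·S=152.7236
Self-financing check: at every node Δ·S+B equals the discounted successor values.

(0,0): Delta=-0.1299 Bond=152.7236
(1,0): Delta=-1.0000 Bond=256.9433
(1,1): Delta=0.1602 Bond=85.2392
(2,0): Delta=-1.0000 Bond=269.7905
(2,1): Delta=-1.0000 Bond=269.7905
(2,2): Delta=0.5469 Bond=-50.7238
V0=128.6962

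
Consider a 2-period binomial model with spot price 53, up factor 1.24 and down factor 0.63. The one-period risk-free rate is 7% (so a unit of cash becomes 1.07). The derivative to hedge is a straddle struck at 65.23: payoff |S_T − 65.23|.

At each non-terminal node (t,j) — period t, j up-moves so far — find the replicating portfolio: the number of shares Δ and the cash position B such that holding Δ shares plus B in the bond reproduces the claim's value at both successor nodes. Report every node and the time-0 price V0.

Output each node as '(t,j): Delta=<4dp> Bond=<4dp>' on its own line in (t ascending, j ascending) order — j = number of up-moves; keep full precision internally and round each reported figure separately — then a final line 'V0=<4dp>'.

Under the risk-neutral measure, an up-move has probability p* = (R−d)/(u−d) = 0.7213 and values discount at R = 1.07.
Terminal values V(2,·): V(2,0)=44.1943, V(2,1)=23.8264, V(2,2)=16.2628
  t=1,j=0: stock 33.3900 → up 41.4036 (V=23.8264), down 21.0357 (V=44.1943). Price 27.5726; hedge Δ=-1.0000, bond B=60.9626.
  t=1,j=1: stock 65.7200 → up 81.4928 (V=16.2628), down 41.4036 (V=23.8264). Price 17.1689; hedge Δ=-0.1887, bond B=29.5682.
  t=0,j=0: stock 53.0000 → up 65.7200 (V=17.1689), down 33.3900 (V=27.5726). Price 18.7554; hedge Δ=-0.3218, bond B=35.8107.
Check: Δ(0,0)·S0 + B(0,0) = 18.7554 = V0.

(0,0): Delta=-0.3218 Bond=35.8107
(1,0): Delta=-1.0000 Bond=60.9626
(1,1): Delta=-0.1887 Bond=29.5682
V0=18.7554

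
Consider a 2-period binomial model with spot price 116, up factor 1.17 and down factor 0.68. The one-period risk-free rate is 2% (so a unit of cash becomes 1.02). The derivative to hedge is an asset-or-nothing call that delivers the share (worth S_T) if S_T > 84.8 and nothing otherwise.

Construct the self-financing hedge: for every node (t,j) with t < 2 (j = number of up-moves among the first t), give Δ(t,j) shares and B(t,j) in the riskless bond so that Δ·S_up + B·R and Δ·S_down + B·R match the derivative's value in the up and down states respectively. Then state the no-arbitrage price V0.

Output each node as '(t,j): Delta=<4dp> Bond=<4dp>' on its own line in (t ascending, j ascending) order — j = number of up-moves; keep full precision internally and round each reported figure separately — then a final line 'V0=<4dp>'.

Under the risk-neutral measure, an up-move has probability p* = (R−d)/(u−d) = 0.6939 and values discount at R = 1.02.
At expiry t=2: V(2,0)=0.0000, V(2,1)=92.2896, V(2,2)=158.7924
  t=1,j=0: stock 78.8800 → up 92.2896 (V=92.2896), down 53.6384 (V=0.0000). Price 62.7820; hedge Δ=2.3878, bond B=-125.5641.
  t=1,j=1: stock 135.7200 → up 158.7924 (V=158.7924), down 92.2896 (V=92.2896). Price 135.7200; hedge Δ=1.0000, bond B=0.0000.
  t=0,j=0: stock 116.0000 → up 135.7200 (V=135.7200), down 78.8800 (V=62.7820). Price 111.1687; hedge Δ=1.2832, bond B=-37.6843.
Self-financing check: at every node Δ·S+B equals the discounted successor values.

(0,0): Delta=1.2832 Bond=-37.6843
(1,0): Delta=2.3878 Bond=-125.5641
(1,1): Delta=1.0000 Bond=0.0000
V0=111.1687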